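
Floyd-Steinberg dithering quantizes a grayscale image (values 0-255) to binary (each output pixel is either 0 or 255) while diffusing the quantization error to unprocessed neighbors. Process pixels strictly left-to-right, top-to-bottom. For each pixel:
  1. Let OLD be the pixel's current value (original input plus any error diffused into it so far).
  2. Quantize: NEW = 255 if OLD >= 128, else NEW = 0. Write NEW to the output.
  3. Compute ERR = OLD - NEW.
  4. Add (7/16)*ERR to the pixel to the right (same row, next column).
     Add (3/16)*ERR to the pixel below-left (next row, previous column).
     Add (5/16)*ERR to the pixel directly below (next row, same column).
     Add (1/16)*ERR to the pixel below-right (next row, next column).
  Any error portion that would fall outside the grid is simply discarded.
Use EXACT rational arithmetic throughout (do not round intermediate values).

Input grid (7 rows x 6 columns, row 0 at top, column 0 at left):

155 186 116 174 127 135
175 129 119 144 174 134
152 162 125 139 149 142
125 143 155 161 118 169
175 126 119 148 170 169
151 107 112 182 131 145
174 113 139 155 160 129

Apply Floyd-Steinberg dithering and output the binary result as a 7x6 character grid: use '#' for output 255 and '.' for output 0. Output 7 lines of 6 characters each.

(0,0): OLD=155 → NEW=255, ERR=-100
(0,1): OLD=569/4 → NEW=255, ERR=-451/4
(0,2): OLD=4267/64 → NEW=0, ERR=4267/64
(0,3): OLD=208045/1024 → NEW=255, ERR=-53075/1024
(0,4): OLD=1709243/16384 → NEW=0, ERR=1709243/16384
(0,5): OLD=47354141/262144 → NEW=255, ERR=-19492579/262144
(1,0): OLD=7847/64 → NEW=0, ERR=7847/64
(1,1): OLD=78673/512 → NEW=255, ERR=-51887/512
(1,2): OLD=1289957/16384 → NEW=0, ERR=1289957/16384
(1,3): OLD=12188129/65536 → NEW=255, ERR=-4523551/65536
(1,4): OLD=667823971/4194304 → NEW=255, ERR=-401723549/4194304
(1,5): OLD=5058682821/67108864 → NEW=0, ERR=5058682821/67108864
(2,0): OLD=1403403/8192 → NEW=255, ERR=-685557/8192
(2,1): OLD=30446313/262144 → NEW=0, ERR=30446313/262144
(2,2): OLD=759759995/4194304 → NEW=255, ERR=-309787525/4194304
(2,3): OLD=2418570723/33554432 → NEW=0, ERR=2418570723/33554432
(2,4): OLD=172253570217/1073741824 → NEW=255, ERR=-101550594903/1073741824
(2,5): OLD=2030540656943/17179869184 → NEW=0, ERR=2030540656943/17179869184
(3,0): OLD=505937819/4194304 → NEW=0, ERR=505937819/4194304
(3,1): OLD=7146734783/33554432 → NEW=255, ERR=-1409645377/33554432
(3,2): OLD=36054406477/268435456 → NEW=255, ERR=-32396634803/268435456
(3,3): OLD=1861867088711/17179869184 → NEW=0, ERR=1861867088711/17179869184
(3,4): OLD=22337272614567/137438953472 → NEW=255, ERR=-12709660520793/137438953472
(3,5): OLD=350890456672873/2199023255552 → NEW=255, ERR=-209860473492887/2199023255552
(4,0): OLD=109960986229/536870912 → NEW=255, ERR=-26941096331/536870912
(4,1): OLD=651352686129/8589934592 → NEW=0, ERR=651352686129/8589934592
(4,2): OLD=36326348228291/274877906944 → NEW=255, ERR=-33767518042429/274877906944
(4,3): OLD=454055507280239/4398046511104 → NEW=0, ERR=454055507280239/4398046511104
(4,4): OLD=12325004511590367/70368744177664 → NEW=255, ERR=-5619025253713953/70368744177664
(4,5): OLD=110858885534897849/1125899906842624 → NEW=0, ERR=110858885534897849/1125899906842624
(5,0): OLD=20552052326179/137438953472 → NEW=255, ERR=-14494880809181/137438953472
(5,1): OLD=256782679691475/4398046511104 → NEW=0, ERR=256782679691475/4398046511104
(5,2): OLD=4336517879741569/35184372088832 → NEW=0, ERR=4336517879741569/35184372088832
(5,3): OLD=276447913564154971/1125899906842624 → NEW=255, ERR=-10656562680714149/1125899906842624
(5,4): OLD=285572889018557419/2251799813685248 → NEW=0, ERR=285572889018557419/2251799813685248
(5,5): OLD=8151965838109809287/36028797018963968 → NEW=255, ERR=-1035377401726002553/36028797018963968
(6,0): OLD=10695328596519001/70368744177664 → NEW=255, ERR=-7248701168785319/70368744177664
(6,1): OLD=115626123971186021/1125899906842624 → NEW=0, ERR=115626123971186021/1125899906842624
(6,2): OLD=1010248449833456029/4503599627370496 → NEW=255, ERR=-138169455146020451/4503599627370496
(6,3): OLD=12257121258960669289/72057594037927936 → NEW=255, ERR=-6117565220710954391/72057594037927936
(6,4): OLD=180441862013166301609/1152921504606846976 → NEW=255, ERR=-113553121661579677271/1152921504606846976
(6,5): OLD=1565311068778815407615/18446744073709551616 → NEW=0, ERR=1565311068778815407615/18446744073709551616
Row 0: ##.#.#
Row 1: .#.##.
Row 2: #.#.#.
Row 3: .##.##
Row 4: #.#.#.
Row 5: #..#.#
Row 6: #.###.

Answer: ##.#.#
.#.##.
#.#.#.
.##.##
#.#.#.
#..#.#
#.###.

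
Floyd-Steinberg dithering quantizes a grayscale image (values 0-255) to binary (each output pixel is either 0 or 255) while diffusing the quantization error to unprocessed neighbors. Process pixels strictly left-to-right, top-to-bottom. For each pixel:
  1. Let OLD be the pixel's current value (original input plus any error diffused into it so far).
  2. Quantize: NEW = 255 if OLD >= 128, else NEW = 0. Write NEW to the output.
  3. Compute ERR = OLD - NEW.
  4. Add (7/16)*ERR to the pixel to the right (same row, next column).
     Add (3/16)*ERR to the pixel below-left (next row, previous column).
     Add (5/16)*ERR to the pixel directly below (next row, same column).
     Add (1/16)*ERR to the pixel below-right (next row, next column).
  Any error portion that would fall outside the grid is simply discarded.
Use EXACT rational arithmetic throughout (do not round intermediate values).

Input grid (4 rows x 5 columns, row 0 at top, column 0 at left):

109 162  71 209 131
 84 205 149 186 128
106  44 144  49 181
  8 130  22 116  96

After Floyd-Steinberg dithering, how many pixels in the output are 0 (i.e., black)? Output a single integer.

(0,0): OLD=109 → NEW=0, ERR=109
(0,1): OLD=3355/16 → NEW=255, ERR=-725/16
(0,2): OLD=13101/256 → NEW=0, ERR=13101/256
(0,3): OLD=947771/4096 → NEW=255, ERR=-96709/4096
(0,4): OLD=7908253/65536 → NEW=0, ERR=7908253/65536
(1,0): OLD=28049/256 → NEW=0, ERR=28049/256
(1,1): OLD=522615/2048 → NEW=255, ERR=375/2048
(1,2): OLD=10342467/65536 → NEW=255, ERR=-6369213/65536
(1,3): OLD=42448135/262144 → NEW=255, ERR=-24398585/262144
(1,4): OLD=518056501/4194304 → NEW=0, ERR=518056501/4194304
(2,0): OLD=4596493/32768 → NEW=255, ERR=-3759347/32768
(2,1): OLD=-18360609/1048576 → NEW=0, ERR=-18360609/1048576
(2,2): OLD=1485266781/16777216 → NEW=0, ERR=1485266781/16777216
(2,3): OLD=20328817095/268435456 → NEW=0, ERR=20328817095/268435456
(2,4): OLD=1060484729521/4294967296 → NEW=255, ERR=-34731930959/4294967296
(3,0): OLD=-522359619/16777216 → NEW=0, ERR=-522359619/16777216
(3,1): OLD=16151128953/134217728 → NEW=0, ERR=16151128953/134217728
(3,2): OLD=495712563715/4294967296 → NEW=0, ERR=495712563715/4294967296
(3,3): OLD=1667973139755/8589934592 → NEW=255, ERR=-522460181205/8589934592
(3,4): OLD=9840121102327/137438953472 → NEW=0, ERR=9840121102327/137438953472
Output grid:
  Row 0: .#.#.  (3 black, running=3)
  Row 1: .###.  (2 black, running=5)
  Row 2: #...#  (3 black, running=8)
  Row 3: ...#.  (4 black, running=12)

Answer: 12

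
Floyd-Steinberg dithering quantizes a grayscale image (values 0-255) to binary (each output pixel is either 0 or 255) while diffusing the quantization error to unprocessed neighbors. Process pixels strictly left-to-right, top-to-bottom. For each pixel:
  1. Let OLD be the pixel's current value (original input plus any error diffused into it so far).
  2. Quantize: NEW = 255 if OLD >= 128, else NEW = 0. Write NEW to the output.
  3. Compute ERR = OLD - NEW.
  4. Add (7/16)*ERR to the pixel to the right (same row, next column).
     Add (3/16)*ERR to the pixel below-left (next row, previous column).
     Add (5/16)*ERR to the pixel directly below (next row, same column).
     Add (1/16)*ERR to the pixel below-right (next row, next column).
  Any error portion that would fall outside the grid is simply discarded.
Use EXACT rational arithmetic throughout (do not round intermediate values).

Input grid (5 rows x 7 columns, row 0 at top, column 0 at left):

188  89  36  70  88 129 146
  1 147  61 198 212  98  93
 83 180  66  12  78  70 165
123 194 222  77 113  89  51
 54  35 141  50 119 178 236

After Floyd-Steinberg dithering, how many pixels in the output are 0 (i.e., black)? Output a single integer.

(0,0): OLD=188 → NEW=255, ERR=-67
(0,1): OLD=955/16 → NEW=0, ERR=955/16
(0,2): OLD=15901/256 → NEW=0, ERR=15901/256
(0,3): OLD=398027/4096 → NEW=0, ERR=398027/4096
(0,4): OLD=8553357/65536 → NEW=255, ERR=-8158323/65536
(0,5): OLD=78158043/1048576 → NEW=0, ERR=78158043/1048576
(0,6): OLD=2996579837/16777216 → NEW=255, ERR=-1281610243/16777216
(1,0): OLD=-2239/256 → NEW=0, ERR=-2239/256
(1,1): OLD=346695/2048 → NEW=255, ERR=-175545/2048
(1,2): OLD=4250707/65536 → NEW=0, ERR=4250707/65536
(1,3): OLD=62202711/262144 → NEW=255, ERR=-4644009/262144
(1,4): OLD=3110440741/16777216 → NEW=255, ERR=-1167749339/16777216
(1,5): OLD=9225855669/134217728 → NEW=0, ERR=9225855669/134217728
(1,6): OLD=223036788731/2147483648 → NEW=0, ERR=223036788731/2147483648
(2,0): OLD=2103549/32768 → NEW=0, ERR=2103549/32768
(2,1): OLD=202285103/1048576 → NEW=255, ERR=-65101777/1048576
(2,2): OLD=846033229/16777216 → NEW=0, ERR=846033229/16777216
(2,3): OLD=2621154085/134217728 → NEW=0, ERR=2621154085/134217728
(2,4): OLD=82220831989/1073741824 → NEW=0, ERR=82220831989/1073741824
(2,5): OLD=4813980237927/34359738368 → NEW=255, ERR=-3947753045913/34359738368
(2,6): OLD=83280200119873/549755813888 → NEW=255, ERR=-56907532421567/549755813888
(3,0): OLD=2204860077/16777216 → NEW=255, ERR=-2073330003/16777216
(3,1): OLD=17985071529/134217728 → NEW=255, ERR=-16240449111/134217728
(3,2): OLD=198214995019/1073741824 → NEW=255, ERR=-75589170101/1073741824
(3,3): OLD=299845130621/4294967296 → NEW=0, ERR=299845130621/4294967296
(3,4): OLD=80896823710381/549755813888 → NEW=255, ERR=-59290908831059/549755813888
(3,5): OLD=-38314928900137/4398046511104 → NEW=0, ERR=-38314928900137/4398046511104
(3,6): OLD=538987764020361/70368744177664 → NEW=0, ERR=538987764020361/70368744177664
(4,0): OLD=-15690430461/2147483648 → NEW=0, ERR=-15690430461/2147483648
(4,1): OLD=-925399360217/34359738368 → NEW=0, ERR=-925399360217/34359738368
(4,2): OLD=61982235183017/549755813888 → NEW=0, ERR=61982235183017/549755813888
(4,3): OLD=424503399702035/4398046511104 → NEW=0, ERR=424503399702035/4398046511104
(4,4): OLD=4582932314434697/35184372088832 → NEW=255, ERR=-4389082568217463/35184372088832
(4,5): OLD=129925560112617161/1125899906842624 → NEW=0, ERR=129925560112617161/1125899906842624
(4,6): OLD=5194187368349262159/18014398509481984 → NEW=255, ERR=600515748431356239/18014398509481984
Output grid:
  Row 0: #...#.#  (4 black, running=4)
  Row 1: .#.##..  (4 black, running=8)
  Row 2: .#...##  (4 black, running=12)
  Row 3: ###.#..  (3 black, running=15)
  Row 4: ....#.#  (5 black, running=20)

Answer: 20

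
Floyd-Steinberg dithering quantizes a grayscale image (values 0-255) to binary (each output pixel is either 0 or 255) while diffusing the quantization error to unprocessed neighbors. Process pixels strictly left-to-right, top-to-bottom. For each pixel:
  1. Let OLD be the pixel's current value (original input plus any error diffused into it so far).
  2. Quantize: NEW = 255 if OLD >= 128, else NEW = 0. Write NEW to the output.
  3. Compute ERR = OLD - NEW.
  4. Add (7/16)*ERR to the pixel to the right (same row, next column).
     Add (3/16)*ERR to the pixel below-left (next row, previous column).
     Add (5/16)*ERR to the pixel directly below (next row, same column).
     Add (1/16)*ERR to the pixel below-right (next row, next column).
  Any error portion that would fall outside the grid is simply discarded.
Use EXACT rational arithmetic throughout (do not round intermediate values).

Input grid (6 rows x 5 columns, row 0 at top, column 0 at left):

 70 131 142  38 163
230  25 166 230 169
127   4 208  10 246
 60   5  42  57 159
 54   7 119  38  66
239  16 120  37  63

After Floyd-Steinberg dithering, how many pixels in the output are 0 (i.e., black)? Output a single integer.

(0,0): OLD=70 → NEW=0, ERR=70
(0,1): OLD=1293/8 → NEW=255, ERR=-747/8
(0,2): OLD=12947/128 → NEW=0, ERR=12947/128
(0,3): OLD=168453/2048 → NEW=0, ERR=168453/2048
(0,4): OLD=6520355/32768 → NEW=255, ERR=-1835485/32768
(1,0): OLD=29999/128 → NEW=255, ERR=-2641/128
(1,1): OLD=10377/1024 → NEW=0, ERR=10377/1024
(1,2): OLD=6934653/32768 → NEW=255, ERR=-1421187/32768
(1,3): OLD=30480537/131072 → NEW=255, ERR=-2942823/131072
(1,4): OLD=307890219/2097152 → NEW=255, ERR=-226883541/2097152
(2,0): OLD=2006259/16384 → NEW=0, ERR=2006259/16384
(2,1): OLD=26905441/524288 → NEW=0, ERR=26905441/524288
(2,2): OLD=1789472739/8388608 → NEW=255, ERR=-349622301/8388608
(2,3): OLD=-5133308551/134217728 → NEW=0, ERR=-5133308551/134217728
(2,4): OLD=416731633679/2147483648 → NEW=255, ERR=-130876696561/2147483648
(3,0): OLD=905034243/8388608 → NEW=0, ERR=905034243/8388608
(3,1): OLD=4568550663/67108864 → NEW=0, ERR=4568550663/67108864
(3,2): OLD=117672105661/2147483648 → NEW=0, ERR=117672105661/2147483648
(3,3): OLD=236176467973/4294967296 → NEW=0, ERR=236176467973/4294967296
(3,4): OLD=11106599237593/68719476736 → NEW=255, ERR=-6416867330087/68719476736
(4,0): OLD=107889080205/1073741824 → NEW=0, ERR=107889080205/1073741824
(4,1): OLD=3066638480717/34359738368 → NEW=0, ERR=3066638480717/34359738368
(4,2): OLD=104308512841379/549755813888 → NEW=255, ERR=-35879219700061/549755813888
(4,3): OLD=110369179573325/8796093022208 → NEW=0, ERR=110369179573325/8796093022208
(4,4): OLD=6438152803617947/140737488355328 → NEW=0, ERR=6438152803617947/140737488355328
(5,0): OLD=157853807794183/549755813888 → NEW=255, ERR=17666075252743/549755813888
(5,1): OLD=228666321773333/4398046511104 → NEW=0, ERR=228666321773333/4398046511104
(5,2): OLD=18335656521244669/140737488355328 → NEW=255, ERR=-17552403009363971/140737488355328
(5,3): OLD=-5147828856422349/562949953421312 → NEW=0, ERR=-5147828856422349/562949953421312
(5,4): OLD=667245434618777793/9007199254740992 → NEW=0, ERR=667245434618777793/9007199254740992
Output grid:
  Row 0: .#..#  (3 black, running=3)
  Row 1: #.###  (1 black, running=4)
  Row 2: ..#.#  (3 black, running=7)
  Row 3: ....#  (4 black, running=11)
  Row 4: ..#..  (4 black, running=15)
  Row 5: #.#..  (3 black, running=18)

Answer: 18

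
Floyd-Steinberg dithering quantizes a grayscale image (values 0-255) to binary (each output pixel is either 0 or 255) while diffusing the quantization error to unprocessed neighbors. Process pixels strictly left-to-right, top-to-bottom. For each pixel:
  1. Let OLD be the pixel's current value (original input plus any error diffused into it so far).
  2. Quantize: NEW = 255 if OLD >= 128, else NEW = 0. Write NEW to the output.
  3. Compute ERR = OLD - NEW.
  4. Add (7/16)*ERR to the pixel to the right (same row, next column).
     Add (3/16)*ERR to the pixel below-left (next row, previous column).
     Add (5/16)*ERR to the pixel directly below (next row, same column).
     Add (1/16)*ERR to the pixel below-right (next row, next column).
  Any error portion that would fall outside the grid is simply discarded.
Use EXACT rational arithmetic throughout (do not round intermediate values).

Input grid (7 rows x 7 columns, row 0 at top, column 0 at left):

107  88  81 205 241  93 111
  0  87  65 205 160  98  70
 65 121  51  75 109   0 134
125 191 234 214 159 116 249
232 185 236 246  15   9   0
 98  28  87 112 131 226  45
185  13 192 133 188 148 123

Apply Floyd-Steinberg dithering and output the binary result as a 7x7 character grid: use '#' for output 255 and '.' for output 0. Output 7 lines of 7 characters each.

(0,0): OLD=107 → NEW=0, ERR=107
(0,1): OLD=2157/16 → NEW=255, ERR=-1923/16
(0,2): OLD=7275/256 → NEW=0, ERR=7275/256
(0,3): OLD=890605/4096 → NEW=255, ERR=-153875/4096
(0,4): OLD=14717051/65536 → NEW=255, ERR=-1994629/65536
(0,5): OLD=83555165/1048576 → NEW=0, ERR=83555165/1048576
(0,6): OLD=2447157131/16777216 → NEW=255, ERR=-1831032949/16777216
(1,0): OLD=2791/256 → NEW=0, ERR=2791/256
(1,1): OLD=135633/2048 → NEW=0, ERR=135633/2048
(1,2): OLD=5786789/65536 → NEW=0, ERR=5786789/65536
(1,3): OLD=59758529/262144 → NEW=255, ERR=-7088191/262144
(1,4): OLD=2537588387/16777216 → NEW=255, ERR=-1740601693/16777216
(1,5): OLD=7401576083/134217728 → NEW=0, ERR=7401576083/134217728
(1,6): OLD=139588631101/2147483648 → NEW=0, ERR=139588631101/2147483648
(2,0): OLD=2648459/32768 → NEW=0, ERR=2648459/32768
(2,1): OLD=203732265/1048576 → NEW=255, ERR=-63654615/1048576
(2,2): OLD=857384635/16777216 → NEW=0, ERR=857384635/16777216
(2,3): OLD=10062871715/134217728 → NEW=0, ERR=10062871715/134217728
(2,4): OLD=126733663187/1073741824 → NEW=0, ERR=126733663187/1073741824
(2,5): OLD=2562366247857/34359738368 → NEW=0, ERR=2562366247857/34359738368
(2,6): OLD=104665736761319/549755813888 → NEW=255, ERR=-35521995780121/549755813888
(3,0): OLD=2329941595/16777216 → NEW=255, ERR=-1948248485/16777216
(3,1): OLD=18234614207/134217728 → NEW=255, ERR=-15990906433/134217728
(3,2): OLD=223455519213/1073741824 → NEW=255, ERR=-50348645907/1073741824
(3,3): OLD=1040409989707/4294967296 → NEW=255, ERR=-54806670773/4294967296
(3,4): OLD=114882580857435/549755813888 → NEW=255, ERR=-25305151684005/549755813888
(3,5): OLD=503260838414017/4398046511104 → NEW=0, ERR=503260838414017/4398046511104
(3,6): OLD=19951746217657311/70368744177664 → NEW=255, ERR=2007716452352991/70368744177664
(4,0): OLD=372313547637/2147483648 → NEW=255, ERR=-175294782603/2147483648
(4,1): OLD=3298747923697/34359738368 → NEW=0, ERR=3298747923697/34359738368
(4,2): OLD=139368792052927/549755813888 → NEW=255, ERR=-818940488513/549755813888
(4,3): OLD=1010668034496229/4398046511104 → NEW=255, ERR=-110833825835291/4398046511104
(4,4): OLD=360574399414111/35184372088832 → NEW=0, ERR=360574399414111/35184372088832
(4,5): OLD=58226097768008863/1125899906842624 → NEW=0, ERR=58226097768008863/1125899906842624
(4,6): OLD=697034775198289673/18014398509481984 → NEW=0, ERR=697034775198289673/18014398509481984
(5,0): OLD=49748730923875/549755813888 → NEW=0, ERR=49748730923875/549755813888
(5,1): OLD=405549634586401/4398046511104 → NEW=0, ERR=405549634586401/4398046511104
(5,2): OLD=4508954411374199/35184372088832 → NEW=255, ERR=-4463060471277961/35184372088832
(5,3): OLD=14202464728903539/281474976710656 → NEW=0, ERR=14202464728903539/281474976710656
(5,4): OLD=2961551954947888849/18014398509481984 → NEW=255, ERR=-1632119664970017071/18014398509481984
(5,5): OLD=30324516797516168769/144115188075855872 → NEW=255, ERR=-6424856161827078591/144115188075855872
(5,6): OLD=94123273804063399087/2305843009213693952 → NEW=0, ERR=94123273804063399087/2305843009213693952
(6,0): OLD=16224815813582043/70368744177664 → NEW=255, ERR=-1719213951722277/70368744177664
(6,1): OLD=14635646624398487/1125899906842624 → NEW=0, ERR=14635646624398487/1125899906842624
(6,2): OLD=3121374647987817701/18014398509481984 → NEW=255, ERR=-1472296971930088219/18014398509481984
(6,3): OLD=12695951990855904827/144115188075855872 → NEW=0, ERR=12695951990855904827/144115188075855872
(6,4): OLD=55635307065635311265/288230376151711744 → NEW=255, ERR=-17863438853051183455/288230376151711744
(6,5): OLD=4019353681397022729749/36893488147419103232 → NEW=0, ERR=4019353681397022729749/36893488147419103232
(6,6): OLD=106626959170797294076483/590295810358705651712 → NEW=255, ERR=-43898472470672647110077/590295810358705651712
Row 0: .#.##.#
Row 1: ...##..
Row 2: .#....#
Row 3: #####.#
Row 4: #.##...
Row 5: ..#.##.
Row 6: #.#.#.#

Answer: .#.##.#
...##..
.#....#
#####.#
#.##...
..#.##.
#.#.#.#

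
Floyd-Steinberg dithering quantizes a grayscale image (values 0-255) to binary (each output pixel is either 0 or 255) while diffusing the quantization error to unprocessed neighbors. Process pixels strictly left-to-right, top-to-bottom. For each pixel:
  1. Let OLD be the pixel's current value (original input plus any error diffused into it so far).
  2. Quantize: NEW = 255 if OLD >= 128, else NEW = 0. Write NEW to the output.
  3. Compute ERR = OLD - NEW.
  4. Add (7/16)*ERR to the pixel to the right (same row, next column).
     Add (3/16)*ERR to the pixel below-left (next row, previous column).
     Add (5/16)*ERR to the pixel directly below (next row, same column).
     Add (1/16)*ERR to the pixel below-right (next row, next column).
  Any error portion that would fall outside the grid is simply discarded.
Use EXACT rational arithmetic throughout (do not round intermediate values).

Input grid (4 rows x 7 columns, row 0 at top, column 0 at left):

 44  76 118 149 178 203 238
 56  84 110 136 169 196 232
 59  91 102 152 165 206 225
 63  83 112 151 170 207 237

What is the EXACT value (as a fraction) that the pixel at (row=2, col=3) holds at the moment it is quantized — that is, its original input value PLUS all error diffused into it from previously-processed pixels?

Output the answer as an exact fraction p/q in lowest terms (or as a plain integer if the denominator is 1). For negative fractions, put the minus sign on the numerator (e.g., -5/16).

Answer: 3539889123/33554432

Derivation:
(0,0): OLD=44 → NEW=0, ERR=44
(0,1): OLD=381/4 → NEW=0, ERR=381/4
(0,2): OLD=10219/64 → NEW=255, ERR=-6101/64
(0,3): OLD=109869/1024 → NEW=0, ERR=109869/1024
(0,4): OLD=3685435/16384 → NEW=255, ERR=-492485/16384
(0,5): OLD=49767837/262144 → NEW=255, ERR=-17078883/262144
(0,6): OLD=878692171/4194304 → NEW=255, ERR=-190855349/4194304
(1,0): OLD=5607/64 → NEW=0, ERR=5607/64
(1,1): OLD=70129/512 → NEW=255, ERR=-60431/512
(1,2): OLD=895269/16384 → NEW=0, ERR=895269/16384
(1,3): OLD=11917169/65536 → NEW=255, ERR=-4794511/65536
(1,4): OLD=512082083/4194304 → NEW=0, ERR=512082083/4194304
(1,5): OLD=7336479539/33554432 → NEW=255, ERR=-1219900621/33554432
(1,6): OLD=106194436253/536870912 → NEW=255, ERR=-30707646307/536870912
(2,0): OLD=526315/8192 → NEW=0, ERR=526315/8192
(2,1): OLD=25675753/262144 → NEW=0, ERR=25675753/262144
(2,2): OLD=590695995/4194304 → NEW=255, ERR=-478851525/4194304
(2,3): OLD=3539889123/33554432 → NEW=0, ERR=3539889123/33554432
Target (2,3): original=152, with diffused error = 3539889123/33554432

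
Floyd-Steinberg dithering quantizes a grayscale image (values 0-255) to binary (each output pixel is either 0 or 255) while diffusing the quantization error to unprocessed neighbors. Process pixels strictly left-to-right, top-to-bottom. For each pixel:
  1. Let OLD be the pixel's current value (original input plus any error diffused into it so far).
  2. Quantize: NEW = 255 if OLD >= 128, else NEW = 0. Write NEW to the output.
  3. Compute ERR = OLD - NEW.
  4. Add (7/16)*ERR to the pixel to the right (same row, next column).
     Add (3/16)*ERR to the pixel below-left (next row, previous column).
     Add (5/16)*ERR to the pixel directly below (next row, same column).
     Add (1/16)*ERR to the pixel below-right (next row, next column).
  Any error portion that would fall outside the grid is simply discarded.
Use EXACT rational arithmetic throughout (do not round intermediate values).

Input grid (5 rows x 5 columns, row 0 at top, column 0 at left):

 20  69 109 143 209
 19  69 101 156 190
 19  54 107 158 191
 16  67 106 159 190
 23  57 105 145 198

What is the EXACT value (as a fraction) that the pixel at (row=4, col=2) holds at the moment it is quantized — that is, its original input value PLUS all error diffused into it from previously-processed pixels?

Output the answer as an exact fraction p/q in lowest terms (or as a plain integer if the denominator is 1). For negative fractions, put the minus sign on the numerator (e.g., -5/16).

(0,0): OLD=20 → NEW=0, ERR=20
(0,1): OLD=311/4 → NEW=0, ERR=311/4
(0,2): OLD=9153/64 → NEW=255, ERR=-7167/64
(0,3): OLD=96263/1024 → NEW=0, ERR=96263/1024
(0,4): OLD=4098097/16384 → NEW=255, ERR=-79823/16384
(1,0): OLD=2549/64 → NEW=0, ERR=2549/64
(1,1): OLD=46579/512 → NEW=0, ERR=46579/512
(1,2): OLD=2101935/16384 → NEW=255, ERR=-2075985/16384
(1,3): OLD=7997347/65536 → NEW=0, ERR=7997347/65536
(1,4): OLD=259775241/1048576 → NEW=255, ERR=-7611639/1048576
(2,0): OLD=397345/8192 → NEW=0, ERR=397345/8192
(2,1): OLD=21595835/262144 → NEW=0, ERR=21595835/262144
(2,2): OLD=553699185/4194304 → NEW=255, ERR=-515848335/4194304
(2,3): OLD=8928621379/67108864 → NEW=255, ERR=-8184138941/67108864
(2,4): OLD=153549274645/1073741824 → NEW=255, ERR=-120254890475/1073741824
(3,0): OLD=195471569/4194304 → NEW=0, ERR=195471569/4194304
(3,1): OLD=3124078653/33554432 → NEW=0, ERR=3124078653/33554432
(3,2): OLD=97261984623/1073741824 → NEW=0, ERR=97261984623/1073741824
(3,3): OLD=283110016519/2147483648 → NEW=255, ERR=-264498313721/2147483648
(3,4): OLD=3212420743011/34359738368 → NEW=0, ERR=3212420743011/34359738368
(4,0): OLD=29539129695/536870912 → NEW=0, ERR=29539129695/536870912
(4,1): OLD=2234479619231/17179869184 → NEW=255, ERR=-2146387022689/17179869184
(4,2): OLD=16869998581169/274877906944 → NEW=0, ERR=16869998581169/274877906944
Target (4,2): original=105, with diffused error = 16869998581169/274877906944

Answer: 16869998581169/274877906944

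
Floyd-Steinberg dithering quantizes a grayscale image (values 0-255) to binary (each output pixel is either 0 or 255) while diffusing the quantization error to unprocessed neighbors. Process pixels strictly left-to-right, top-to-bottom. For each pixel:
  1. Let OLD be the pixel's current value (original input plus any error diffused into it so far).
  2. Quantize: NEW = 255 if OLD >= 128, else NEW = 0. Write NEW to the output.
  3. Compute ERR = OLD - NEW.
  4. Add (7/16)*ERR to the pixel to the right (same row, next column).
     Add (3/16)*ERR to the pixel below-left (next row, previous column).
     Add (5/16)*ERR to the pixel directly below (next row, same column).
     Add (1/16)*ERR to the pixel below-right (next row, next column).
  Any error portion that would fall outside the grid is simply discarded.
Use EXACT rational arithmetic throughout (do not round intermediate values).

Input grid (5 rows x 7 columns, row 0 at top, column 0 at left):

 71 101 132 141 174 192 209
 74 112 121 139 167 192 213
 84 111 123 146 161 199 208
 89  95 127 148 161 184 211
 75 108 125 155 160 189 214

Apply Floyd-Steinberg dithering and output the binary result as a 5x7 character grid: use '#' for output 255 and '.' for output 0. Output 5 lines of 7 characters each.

(0,0): OLD=71 → NEW=0, ERR=71
(0,1): OLD=2113/16 → NEW=255, ERR=-1967/16
(0,2): OLD=20023/256 → NEW=0, ERR=20023/256
(0,3): OLD=717697/4096 → NEW=255, ERR=-326783/4096
(0,4): OLD=9115783/65536 → NEW=255, ERR=-7595897/65536
(0,5): OLD=148155313/1048576 → NEW=255, ERR=-119231567/1048576
(0,6): OLD=2671817175/16777216 → NEW=255, ERR=-1606372905/16777216
(1,0): OLD=18723/256 → NEW=0, ERR=18723/256
(1,1): OLD=255349/2048 → NEW=0, ERR=255349/2048
(1,2): OLD=11622681/65536 → NEW=255, ERR=-5088999/65536
(1,3): OLD=16581157/262144 → NEW=0, ERR=16581157/262144
(1,4): OLD=2217044559/16777216 → NEW=255, ERR=-2061145521/16777216
(1,5): OLD=10404697599/134217728 → NEW=0, ERR=10404697599/134217728
(1,6): OLD=450730343441/2147483648 → NEW=255, ERR=-96877986799/2147483648
(2,0): OLD=4267479/32768 → NEW=255, ERR=-4088361/32768
(2,1): OLD=89536813/1048576 → NEW=0, ERR=89536813/1048576
(2,2): OLD=2612947911/16777216 → NEW=255, ERR=-1665242169/16777216
(2,3): OLD=12677315663/134217728 → NEW=0, ERR=12677315663/134217728
(2,4): OLD=195871950655/1073741824 → NEW=255, ERR=-77932214465/1073741824
(2,5): OLD=6024452153557/34359738368 → NEW=255, ERR=-2737281130283/34359738368
(2,6): OLD=90101605018147/549755813888 → NEW=255, ERR=-50086127523293/549755813888
(3,0): OLD=1107644903/16777216 → NEW=0, ERR=1107644903/16777216
(3,1): OLD=16664430171/134217728 → NEW=0, ERR=16664430171/134217728
(3,2): OLD=186132203393/1073741824 → NEW=255, ERR=-87671961727/1073741824
(3,3): OLD=523909347863/4294967296 → NEW=0, ERR=523909347863/4294967296
(3,4): OLD=100414004620775/549755813888 → NEW=255, ERR=-39773727920665/549755813888
(3,5): OLD=465461426921509/4398046511104 → NEW=0, ERR=465461426921509/4398046511104
(3,6): OLD=15752217924329723/70368744177664 → NEW=255, ERR=-2191811840974597/70368744177664
(4,0): OLD=255360360233/2147483648 → NEW=0, ERR=255360360233/2147483648
(4,1): OLD=6447275456277/34359738368 → NEW=255, ERR=-2314457827563/34359738368
(4,2): OLD=55330676539227/549755813888 → NEW=0, ERR=55330676539227/549755813888
(4,3): OLD=960900954341465/4398046511104 → NEW=255, ERR=-160600905990055/4398046511104
(4,4): OLD=5238355531322747/35184372088832 → NEW=255, ERR=-3733659351329413/35184372088832
(4,5): OLD=186094292931595963/1125899906842624 → NEW=255, ERR=-101010183313273157/1125899906842624
(4,6): OLD=3091823175850171021/18014398509481984 → NEW=255, ERR=-1501848444067734899/18014398509481984
Row 0: .#.####
Row 1: ..#.#.#
Row 2: #.#.###
Row 3: ..#.#.#
Row 4: .#.####

Answer: .#.####
..#.#.#
#.#.###
..#.#.#
.#.####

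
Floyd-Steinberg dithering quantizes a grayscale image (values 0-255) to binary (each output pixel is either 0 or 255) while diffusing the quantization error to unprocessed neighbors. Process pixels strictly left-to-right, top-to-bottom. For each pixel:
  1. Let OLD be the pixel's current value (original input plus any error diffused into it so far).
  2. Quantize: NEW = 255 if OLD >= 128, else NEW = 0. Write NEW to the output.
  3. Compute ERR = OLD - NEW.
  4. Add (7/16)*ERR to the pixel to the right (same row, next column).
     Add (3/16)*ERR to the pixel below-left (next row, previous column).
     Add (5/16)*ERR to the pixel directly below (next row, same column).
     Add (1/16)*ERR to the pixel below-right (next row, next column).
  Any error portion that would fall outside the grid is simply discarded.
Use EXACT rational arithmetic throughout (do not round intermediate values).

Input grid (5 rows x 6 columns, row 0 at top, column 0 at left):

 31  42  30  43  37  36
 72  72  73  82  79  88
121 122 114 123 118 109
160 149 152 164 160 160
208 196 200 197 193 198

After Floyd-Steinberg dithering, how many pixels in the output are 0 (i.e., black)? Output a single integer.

Answer: 16

Derivation:
(0,0): OLD=31 → NEW=0, ERR=31
(0,1): OLD=889/16 → NEW=0, ERR=889/16
(0,2): OLD=13903/256 → NEW=0, ERR=13903/256
(0,3): OLD=273449/4096 → NEW=0, ERR=273449/4096
(0,4): OLD=4338975/65536 → NEW=0, ERR=4338975/65536
(0,5): OLD=68121561/1048576 → NEW=0, ERR=68121561/1048576
(1,0): OLD=23579/256 → NEW=0, ERR=23579/256
(1,1): OLD=290365/2048 → NEW=255, ERR=-231875/2048
(1,2): OLD=3698049/65536 → NEW=0, ERR=3698049/65536
(1,3): OLD=37580397/262144 → NEW=255, ERR=-29266323/262144
(1,4): OLD=1127428647/16777216 → NEW=0, ERR=1127428647/16777216
(1,5): OLD=38074823137/268435456 → NEW=255, ERR=-30376218143/268435456
(2,0): OLD=4212463/32768 → NEW=255, ERR=-4143377/32768
(2,1): OLD=49949365/1048576 → NEW=0, ERR=49949365/1048576
(2,2): OLD=2088176223/16777216 → NEW=0, ERR=2088176223/16777216
(2,3): OLD=21299278887/134217728 → NEW=255, ERR=-12926241753/134217728
(2,4): OLD=294935678965/4294967296 → NEW=0, ERR=294935678965/4294967296
(2,5): OLD=7413496999171/68719476736 → NEW=0, ERR=7413496999171/68719476736
(3,0): OLD=2171262335/16777216 → NEW=255, ERR=-2106927745/16777216
(3,1): OLD=16693728787/134217728 → NEW=0, ERR=16693728787/134217728
(3,2): OLD=247207729193/1073741824 → NEW=255, ERR=-26596435927/1073741824
(3,3): OLD=9876475448251/68719476736 → NEW=255, ERR=-7646991119429/68719476736
(3,4): OLD=80805016072667/549755813888 → NEW=255, ERR=-59382716468773/549755813888
(3,5): OLD=1325987515146229/8796093022208 → NEW=255, ERR=-917016205516811/8796093022208
(4,0): OLD=412480675345/2147483648 → NEW=255, ERR=-135127654895/2147483648
(4,1): OLD=6694848071901/34359738368 → NEW=255, ERR=-2066885211939/34359738368
(4,2): OLD=168061288872071/1099511627776 → NEW=255, ERR=-112314176210809/1099511627776
(4,3): OLD=1684171078518083/17592186044416 → NEW=0, ERR=1684171078518083/17592186044416
(4,4): OLD=49152906460104819/281474976710656 → NEW=255, ERR=-22623212601112461/281474976710656
(4,5): OLD=556223694296869445/4503599627370496 → NEW=0, ERR=556223694296869445/4503599627370496
Output grid:
  Row 0: ......  (6 black, running=6)
  Row 1: .#.#.#  (3 black, running=9)
  Row 2: #..#..  (4 black, running=13)
  Row 3: #.####  (1 black, running=14)
  Row 4: ###.#.  (2 black, running=16)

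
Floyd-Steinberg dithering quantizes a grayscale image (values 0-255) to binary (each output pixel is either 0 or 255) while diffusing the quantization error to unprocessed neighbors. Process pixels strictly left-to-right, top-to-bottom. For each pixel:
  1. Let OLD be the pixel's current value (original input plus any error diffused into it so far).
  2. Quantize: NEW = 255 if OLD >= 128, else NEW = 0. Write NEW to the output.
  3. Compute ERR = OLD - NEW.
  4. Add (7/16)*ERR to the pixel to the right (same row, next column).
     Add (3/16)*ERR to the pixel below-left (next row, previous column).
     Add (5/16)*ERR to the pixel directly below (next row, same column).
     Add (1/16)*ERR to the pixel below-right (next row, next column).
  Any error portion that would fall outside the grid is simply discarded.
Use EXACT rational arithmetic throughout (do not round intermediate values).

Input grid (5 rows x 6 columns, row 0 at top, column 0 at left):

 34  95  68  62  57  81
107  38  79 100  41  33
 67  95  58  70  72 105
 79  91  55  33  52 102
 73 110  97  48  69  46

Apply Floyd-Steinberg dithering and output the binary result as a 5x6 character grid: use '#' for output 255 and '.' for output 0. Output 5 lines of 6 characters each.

(0,0): OLD=34 → NEW=0, ERR=34
(0,1): OLD=879/8 → NEW=0, ERR=879/8
(0,2): OLD=14857/128 → NEW=0, ERR=14857/128
(0,3): OLD=230975/2048 → NEW=0, ERR=230975/2048
(0,4): OLD=3484601/32768 → NEW=0, ERR=3484601/32768
(0,5): OLD=66859535/524288 → NEW=0, ERR=66859535/524288
(1,0): OLD=17693/128 → NEW=255, ERR=-14947/128
(1,1): OLD=46219/1024 → NEW=0, ERR=46219/1024
(1,2): OLD=5342247/32768 → NEW=255, ERR=-3013593/32768
(1,3): OLD=16017211/131072 → NEW=0, ERR=16017211/131072
(1,4): OLD=1330891121/8388608 → NEW=255, ERR=-808203919/8388608
(1,5): OLD=5012578247/134217728 → NEW=0, ERR=5012578247/134217728
(2,0): OLD=638505/16384 → NEW=0, ERR=638505/16384
(2,1): OLD=53274259/524288 → NEW=0, ERR=53274259/524288
(2,2): OLD=834242297/8388608 → NEW=0, ERR=834242297/8388608
(2,3): OLD=8582176497/67108864 → NEW=0, ERR=8582176497/67108864
(2,4): OLD=241552338899/2147483648 → NEW=0, ERR=241552338899/2147483648
(2,5): OLD=5492744957429/34359738368 → NEW=255, ERR=-3268988326411/34359738368
(3,0): OLD=924683609/8388608 → NEW=0, ERR=924683609/8388608
(3,1): OLD=12889090341/67108864 → NEW=255, ERR=-4223669979/67108864
(3,2): OLD=47712718495/536870912 → NEW=0, ERR=47712718495/536870912
(3,3): OLD=4781198768253/34359738368 → NEW=255, ERR=-3980534515587/34359738368
(3,4): OLD=7317428606109/274877906944 → NEW=0, ERR=7317428606109/274877906944
(3,5): OLD=399981910698003/4398046511104 → NEW=0, ERR=399981910698003/4398046511104
(4,0): OLD=102699487575/1073741824 → NEW=0, ERR=102699487575/1073741824
(4,1): OLD=2675424237867/17179869184 → NEW=255, ERR=-1705442404053/17179869184
(4,2): OLD=30614067632785/549755813888 → NEW=0, ERR=30614067632785/549755813888
(4,3): OLD=410830572624053/8796093022208 → NEW=0, ERR=410830572624053/8796093022208
(4,4): OLD=15138363910061189/140737488355328 → NEW=0, ERR=15138363910061189/140737488355328
(4,5): OLD=277294967957958019/2251799813685248 → NEW=0, ERR=277294967957958019/2251799813685248
Row 0: ......
Row 1: #.#.#.
Row 2: .....#
Row 3: .#.#..
Row 4: .#....

Answer: ......
#.#.#.
.....#
.#.#..
.#....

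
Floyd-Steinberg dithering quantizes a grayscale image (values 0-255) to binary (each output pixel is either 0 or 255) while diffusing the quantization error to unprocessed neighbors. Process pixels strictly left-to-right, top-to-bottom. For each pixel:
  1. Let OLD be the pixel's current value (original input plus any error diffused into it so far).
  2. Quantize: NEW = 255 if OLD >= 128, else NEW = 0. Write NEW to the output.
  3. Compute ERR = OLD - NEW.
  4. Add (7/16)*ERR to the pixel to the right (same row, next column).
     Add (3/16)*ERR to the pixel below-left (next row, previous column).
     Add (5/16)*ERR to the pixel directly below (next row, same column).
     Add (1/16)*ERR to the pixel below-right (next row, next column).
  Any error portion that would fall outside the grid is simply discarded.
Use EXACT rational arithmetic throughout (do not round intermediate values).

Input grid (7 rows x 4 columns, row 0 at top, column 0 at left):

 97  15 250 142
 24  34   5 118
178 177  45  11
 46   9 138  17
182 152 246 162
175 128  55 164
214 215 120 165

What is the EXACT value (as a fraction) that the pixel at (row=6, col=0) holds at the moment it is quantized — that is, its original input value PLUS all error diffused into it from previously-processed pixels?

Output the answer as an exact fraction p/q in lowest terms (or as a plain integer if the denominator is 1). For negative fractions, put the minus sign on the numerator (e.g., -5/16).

Answer: 60005105654716497/281474976710656

Derivation:
(0,0): OLD=97 → NEW=0, ERR=97
(0,1): OLD=919/16 → NEW=0, ERR=919/16
(0,2): OLD=70433/256 → NEW=255, ERR=5153/256
(0,3): OLD=617703/4096 → NEW=255, ERR=-426777/4096
(1,0): OLD=16661/256 → NEW=0, ERR=16661/256
(1,1): OLD=184851/2048 → NEW=0, ERR=184851/2048
(1,2): OLD=2282767/65536 → NEW=0, ERR=2282767/65536
(1,3): OLD=106888345/1048576 → NEW=0, ERR=106888345/1048576
(2,0): OLD=7053697/32768 → NEW=255, ERR=-1302143/32768
(2,1): OLD=208057627/1048576 → NEW=255, ERR=-59329253/1048576
(2,2): OLD=117200007/2097152 → NEW=0, ERR=117200007/2097152
(2,3): OLD=2331430795/33554432 → NEW=0, ERR=2331430795/33554432
(3,0): OLD=385421297/16777216 → NEW=0, ERR=385421297/16777216
(3,1): OLD=2513630895/268435456 → NEW=0, ERR=2513630895/268435456
(3,2): OLD=726074957905/4294967296 → NEW=255, ERR=-369141702575/4294967296
(3,3): OLD=316380509623/68719476736 → NEW=0, ERR=316380509623/68719476736
(4,0): OLD=820058644317/4294967296 → NEW=255, ERR=-275158016163/4294967296
(4,1): OLD=3855793783319/34359738368 → NEW=0, ERR=3855793783319/34359738368
(4,2): OLD=296522268231351/1099511627776 → NEW=255, ERR=16146803148471/1099511627776
(4,3): OLD=2893771926145329/17592186044416 → NEW=255, ERR=-1592235515180751/17592186044416
(5,0): OLD=96768328133837/549755813888 → NEW=255, ERR=-43419404407603/549755813888
(5,1): OLD=2238855114617531/17592186044416 → NEW=0, ERR=2238855114617531/17592186044416
(5,2): OLD=926322301400111/8796093022208 → NEW=0, ERR=926322301400111/8796093022208
(5,3): OLD=51427579674620919/281474976710656 → NEW=255, ERR=-20348539386596361/281474976710656
(6,0): OLD=60005105654716497/281474976710656 → NEW=255, ERR=-11771013406500783/281474976710656
Target (6,0): original=214, with diffused error = 60005105654716497/281474976710656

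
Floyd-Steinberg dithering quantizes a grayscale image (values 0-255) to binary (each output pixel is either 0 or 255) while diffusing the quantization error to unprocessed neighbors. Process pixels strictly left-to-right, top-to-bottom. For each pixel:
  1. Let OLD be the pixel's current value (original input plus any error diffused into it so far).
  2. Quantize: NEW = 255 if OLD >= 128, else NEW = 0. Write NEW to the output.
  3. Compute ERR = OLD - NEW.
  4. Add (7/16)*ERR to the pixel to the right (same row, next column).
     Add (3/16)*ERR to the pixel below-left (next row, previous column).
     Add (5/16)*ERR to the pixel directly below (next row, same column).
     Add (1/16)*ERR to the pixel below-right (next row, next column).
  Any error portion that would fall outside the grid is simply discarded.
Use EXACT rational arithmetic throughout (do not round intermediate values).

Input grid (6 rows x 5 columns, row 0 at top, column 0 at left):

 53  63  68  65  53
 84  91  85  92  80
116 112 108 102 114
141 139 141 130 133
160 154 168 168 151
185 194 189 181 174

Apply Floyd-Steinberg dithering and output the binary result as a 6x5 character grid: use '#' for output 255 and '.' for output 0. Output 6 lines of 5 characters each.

Answer: .....
.#.#.
#.#.#
.#.#.
##.##
#.##.

Derivation:
(0,0): OLD=53 → NEW=0, ERR=53
(0,1): OLD=1379/16 → NEW=0, ERR=1379/16
(0,2): OLD=27061/256 → NEW=0, ERR=27061/256
(0,3): OLD=455667/4096 → NEW=0, ERR=455667/4096
(0,4): OLD=6663077/65536 → NEW=0, ERR=6663077/65536
(1,0): OLD=29881/256 → NEW=0, ERR=29881/256
(1,1): OLD=393487/2048 → NEW=255, ERR=-128753/2048
(1,2): OLD=7652923/65536 → NEW=0, ERR=7652923/65536
(1,3): OLD=53352415/262144 → NEW=255, ERR=-13494305/262144
(1,4): OLD=403508413/4194304 → NEW=0, ERR=403508413/4194304
(2,0): OLD=4610069/32768 → NEW=255, ERR=-3745771/32768
(2,1): OLD=75007543/1048576 → NEW=0, ERR=75007543/1048576
(2,2): OLD=2721372773/16777216 → NEW=255, ERR=-1556817307/16777216
(2,3): OLD=18965767007/268435456 → NEW=0, ERR=18965767007/268435456
(2,4): OLD=737691164633/4294967296 → NEW=255, ERR=-357525495847/4294967296
(3,0): OLD=1991286725/16777216 → NEW=0, ERR=1991286725/16777216
(3,1): OLD=25331926113/134217728 → NEW=255, ERR=-8893594527/134217728
(3,2): OLD=432633912827/4294967296 → NEW=0, ERR=432633912827/4294967296
(3,3): OLD=1501013625987/8589934592 → NEW=255, ERR=-689419694973/8589934592
(3,4): OLD=10485092532719/137438953472 → NEW=0, ERR=10485092532719/137438953472
(4,0): OLD=396568069099/2147483648 → NEW=255, ERR=-151040261141/2147483648
(4,1): OLD=8852931777131/68719476736 → NEW=255, ERR=-8670534790549/68719476736
(4,2): OLD=137535329881509/1099511627776 → NEW=0, ERR=137535329881509/1099511627776
(4,3): OLD=3839402462318699/17592186044416 → NEW=255, ERR=-646604979007381/17592186044416
(4,4): OLD=43275014315892845/281474976710656 → NEW=255, ERR=-28501104745324435/281474976710656
(5,0): OLD=153231604984353/1099511627776 → NEW=255, ERR=-127143860098527/1099511627776
(5,1): OLD=1082253832311715/8796093022208 → NEW=0, ERR=1082253832311715/8796093022208
(5,2): OLD=75193678797796027/281474976710656 → NEW=255, ERR=3417559736578747/281474976710656
(5,3): OLD=184262945650803381/1125899906842624 → NEW=255, ERR=-102841530594065739/1125899906842624
(5,4): OLD=1803209812928443959/18014398509481984 → NEW=0, ERR=1803209812928443959/18014398509481984
Row 0: .....
Row 1: .#.#.
Row 2: #.#.#
Row 3: .#.#.
Row 4: ##.##
Row 5: #.##.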